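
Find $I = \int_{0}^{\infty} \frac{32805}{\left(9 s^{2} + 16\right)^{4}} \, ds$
$\frac{54675 \pi}{524288}$

Recall the elementary integral
$$J(a) = \int_{0}^{\infty} \frac{5}{a^{2} + s^{2}} \, ds = \frac{5 \pi}{2 a}.$$

Differentiating under the integral sign with respect to $a$,
$$\frac{dJ}{da} = \int_{0}^{\infty} - \frac{10 a}{\left(a^{2} + s^{2}\right)^{2}} \, ds = - \frac{5 \pi}{2 a^{2}},$$
so $\int_{0}^{\infty} \frac{5}{\left(a^{2} + s^{2}\right)^{2}} \, ds = \frac{5 \pi}{4 a^{3}}$.

Repeating — each differentiation of $1/(s^2+a^2)^j$ produces $-2ja/(s^2+a^2)^{j+1}$ — and dividing through by $-2ja$ at each step yields, after $3$ differentiations in total,
$$\int_{0}^{\infty} \frac{5}{\left(a^{2} + s^{2}\right)^{4}} \, ds = \frac{25 \pi}{32 a^{7}}.$$

Setting $a = \frac{4}{3}$:
$$I = \frac{54675 \pi}{524288}.$$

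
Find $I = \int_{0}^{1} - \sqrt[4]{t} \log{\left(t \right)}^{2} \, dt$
$- \frac{128}{125}$

Consider the simpler parametrised integral
$$J(a) = \int_{0}^{1} - t^{a} \, dt = - \frac{1}{a + 1}.$$

Differentiating under the integral sign brings down a factor of $\ln t$:
$$\frac{dJ}{da} = \int_{0}^{1} - t^{a} \log{\left(t \right)} \, dt = \frac{1}{\left(a + 1\right)^{2}}.$$

Repeating twice in total — each differentiation brings down another $\ln t$ — gives
$$\frac{d^{2}J}{da^{2}} = \int_{0}^{1} - t^{a} \log{\left(t \right)}^{2} \, dt = - \frac{2}{\left(a + 1\right)^{3}},$$
and the integrand here is exactly the target integrand, so $I = - \frac{2}{\left(a + 1\right)^{3}}$.

Setting $a = \frac{1}{4}$:
$$I = - \frac{128}{125}.$$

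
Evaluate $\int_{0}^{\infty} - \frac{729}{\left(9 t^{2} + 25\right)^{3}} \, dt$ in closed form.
$- \frac{729 \pi}{50000}$

Begin with the known result
$$J(a) = \int_{0}^{\infty} - \frac{1}{a^{2} + t^{2}} \, dt = - \frac{\pi}{2 a}.$$

Differentiating under the integral sign with respect to $a$,
$$\frac{dJ}{da} = \int_{0}^{\infty} \frac{2 a}{\left(a^{2} + t^{2}\right)^{2}} \, dt = \frac{\pi}{2 a^{2}},$$
so $\int_{0}^{\infty} - \frac{1}{\left(a^{2} + t^{2}\right)^{2}} \, dt = - \frac{\pi}{4 a^{3}}$.

Repeating — each differentiation of $1/(t^2+a^2)^j$ produces $-2ja/(t^2+a^2)^{j+1}$ — and dividing through by $-2ja$ at each step yields, after $2$ differentiations in total,
$$\int_{0}^{\infty} - \frac{1}{\left(a^{2} + t^{2}\right)^{3}} \, dt = - \frac{3 \pi}{16 a^{5}}.$$

Setting $a = \frac{5}{3}$:
$$I = - \frac{729 \pi}{50000}.$$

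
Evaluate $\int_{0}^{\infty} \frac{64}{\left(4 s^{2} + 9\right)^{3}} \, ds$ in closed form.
$\frac{2 \pi}{81}$

Begin with the known result
$$J(a) = \int_{0}^{\infty} \frac{1}{a^{2} + s^{2}} \, ds = \frac{\pi}{2 a}.$$

Differentiating under the integral sign with respect to $a$,
$$\frac{dJ}{da} = \int_{0}^{\infty} - \frac{2 a}{\left(a^{2} + s^{2}\right)^{2}} \, ds = - \frac{\pi}{2 a^{2}},$$
so $\int_{0}^{\infty} \frac{1}{\left(a^{2} + s^{2}\right)^{2}} \, ds = \frac{\pi}{4 a^{3}}$.

Repeating — each differentiation of $1/(s^2+a^2)^j$ produces $-2ja/(s^2+a^2)^{j+1}$ — and dividing through by $-2ja$ at each step yields, after $2$ differentiations in total,
$$\int_{0}^{\infty} \frac{1}{\left(a^{2} + s^{2}\right)^{3}} \, ds = \frac{3 \pi}{16 a^{5}}.$$

Setting $a = \frac{3}{2}$:
$$I = \frac{2 \pi}{81}.$$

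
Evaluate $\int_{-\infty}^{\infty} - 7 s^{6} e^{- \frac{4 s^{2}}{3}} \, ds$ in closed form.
$- \frac{2835 \sqrt{3} \sqrt{\pi}}{1024}$

Consider the simpler parametrised integral
$$J(a) = \int_{-\infty}^{\infty} - 7 e^{- a s^{2}} \, ds = - \frac{7 \sqrt{\pi}}{\sqrt{a}}.$$

Differentiating under the integral sign brings down a factor of $(-s^2)$:
$$\frac{dJ}{da} = \int_{-\infty}^{\infty} 7 s^{2} e^{- a s^{2}} \, ds = \frac{7 \sqrt{\pi}}{2 a^{\frac{3}{2}}}.$$

Repeating $3$ times in total — each differentiation brings down another $(-s^2)$ — gives
$$\frac{d^{3}J}{da^{3}} = \int_{-\infty}^{\infty} 7 s^{6} e^{- a s^{2}} \, ds = \frac{105 \sqrt{\pi}}{8 a^{\frac{7}{2}}},$$
and the integrand here is $(-1)^{3}$ times the target integrand, so $I = (-1)^{3}\,\frac{d^{3}J}{da^{3}} = - \frac{105 \sqrt{\pi}}{8 a^{\frac{7}{2}}}$.

Setting $a = \frac{4}{3}$:
$$I = - \frac{2835 \sqrt{3} \sqrt{\pi}}{1024}.$$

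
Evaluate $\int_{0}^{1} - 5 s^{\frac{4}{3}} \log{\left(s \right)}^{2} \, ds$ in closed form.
$- \frac{270}{343}$

Consider the simpler parametrised integral
$$J(a) = \int_{0}^{1} - 5 s^{a} \, ds = - \frac{5}{a + 1}.$$

Differentiating under the integral sign brings down a factor of $\ln s$:
$$\frac{dJ}{da} = \int_{0}^{1} - 5 s^{a} \log{\left(s \right)} \, ds = \frac{5}{\left(a + 1\right)^{2}}.$$

Repeating twice in total — each differentiation brings down another $\ln s$ — gives
$$\frac{d^{2}J}{da^{2}} = \int_{0}^{1} - 5 s^{a} \log{\left(s \right)}^{2} \, ds = - \frac{10}{\left(a + 1\right)^{3}},$$
and the integrand here is exactly the target integrand, so $I = - \frac{10}{\left(a + 1\right)^{3}}$.

Setting $a = \frac{4}{3}$:
$$I = - \frac{270}{343}.$$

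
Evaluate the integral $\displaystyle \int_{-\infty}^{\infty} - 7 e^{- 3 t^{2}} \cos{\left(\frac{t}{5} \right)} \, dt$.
$- \frac{7 \sqrt{3} \sqrt{\pi}}{3 e^{\frac{1}{300}}}$

Let $b$ denote the cosine frequency and define $I(b) = \int_{-\infty}^{\infty} - 7 e^{- 3 t^{2}} \cos{\left(b t \right)} \, dt$.

Differentiating under the integral sign,
$$I'(b) = \int_{-\infty}^{\infty} 7 t e^{- 3 t^{2}} \sin{\left(b t \right)} \, dt.$$

Integrate $\int_{-\infty}^{\infty} t \sin(b t)\, e^{- 3 t^{2}}\, dt$ by parts with $u = \sin(b t)$ and $dv = t\, e^{- 3 t^{2}}\, dt$, giving $v = - \frac{e^{- 3 t^{2}}}{6}$. The boundary term vanishes and
$$\int_{-\infty}^{\infty} t \sin(b t)\, e^{- 3 t^{2}}\, dt = \frac{b}{6} \int_{-\infty}^{\infty} \cos(b t)\, e^{- 3 t^{2}}\, dt,$$
so $I'(b) = - \frac{b}{6}\, I(b)$.

This is a separable first-order ODE; solving with the initial condition $I(0) = \int_{-\infty}^{\infty} - 7 e^{- 3 t^{2}}\,dt = - \frac{7 \sqrt{3} \sqrt{\pi}}{3}$ gives
$$I(b) = - \frac{7 \sqrt{3} \sqrt{\pi} e^{- \frac{b^{2}}{12}}}{3}.$$

Setting $b = \frac{1}{5}$:
$$I = - \frac{7 \sqrt{3} \sqrt{\pi}}{3 e^{\frac{1}{300}}}.$$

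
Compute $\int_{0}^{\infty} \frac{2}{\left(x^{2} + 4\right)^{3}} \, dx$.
$\frac{3 \pi}{256}$

Start from the standard arctangent integral
$$J(a) = \int_{0}^{\infty} \frac{2}{a^{2} + x^{2}} \, dx = \frac{\pi}{a}.$$

Differentiating under the integral sign with respect to $a$,
$$\frac{dJ}{da} = \int_{0}^{\infty} - \frac{4 a}{\left(a^{2} + x^{2}\right)^{2}} \, dx = - \frac{\pi}{a^{2}},$$
so $\int_{0}^{\infty} \frac{2}{\left(a^{2} + x^{2}\right)^{2}} \, dx = \frac{\pi}{2 a^{3}}$.

Repeating — each differentiation of $1/(x^2+a^2)^j$ produces $-2ja/(x^2+a^2)^{j+1}$ — and dividing through by $-2ja$ at each step yields, after $2$ differentiations in total,
$$\int_{0}^{\infty} \frac{2}{\left(a^{2} + x^{2}\right)^{3}} \, dx = \frac{3 \pi}{8 a^{5}}.$$

Setting $a = 2$:
$$I = \frac{3 \pi}{256}.$$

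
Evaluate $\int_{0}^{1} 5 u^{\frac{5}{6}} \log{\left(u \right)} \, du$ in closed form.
$- \frac{180}{121}$

Consider the simpler parametrised integral
$$J(a) = \int_{0}^{1} 5 u^{a} \, du = \frac{5}{a + 1}.$$

Differentiating under the integral sign brings down a factor of $\ln u$:
$$\frac{dJ}{da} = \int_{0}^{1} 5 u^{a} \log{\left(u \right)} \, du = - \frac{5}{\left(a + 1\right)^{2}}.$$

The integral on the left is $I$, so $I = - \frac{5}{\left(a + 1\right)^{2}}$.

Setting $a = \frac{5}{6}$:
$$I = - \frac{180}{121}.$$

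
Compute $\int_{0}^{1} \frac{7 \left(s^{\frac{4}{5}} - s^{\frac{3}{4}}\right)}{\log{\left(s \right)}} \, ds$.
$- \log{\left(\frac{64339296875}{78364164096} \right)}$

Consider the one-parameter family: let $I(a) = \int_{0}^{1} \frac{7 \left(s^{\frac{4}{5}} - s^{a}\right)}{\log{\left(s \right)}} \, ds$.

Since $\dfrac{\partial}{\partial a}\,s^{a} = s^{a} \ln s$, the $\ln s$ in the denominator cancels and
$$\frac{dI}{da} = \int_{0}^{1} -7 s^{a} \, ds = -7 \left[\frac{s^{a+1}}{a+1}\right]_0^1 = - \frac{7}{a + 1}.$$

Integrating with respect to $a$ gives $I(a) = - \log{\left(\frac{78125 \left(a + 1\right)^{7}}{4782969} \right)} + C$.

At $a = \frac{4}{5}$ the integrand is identically $0$, so $I(\frac{4}{5}) = 0$. The closed form gives $0$, hence $C = 0$.

Setting $a = \frac{3}{4}$:
$$I = - \log{\left(\frac{64339296875}{78364164096} \right)}.$$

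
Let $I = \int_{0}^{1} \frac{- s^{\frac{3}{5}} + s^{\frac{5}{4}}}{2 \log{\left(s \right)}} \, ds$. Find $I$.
$\log{\left(\frac{3 \sqrt{10}}{8} \right)}$

Consider the one-parameter family: let $I(a) = \int_{0}^{1} \frac{s^{\frac{5}{4}} - s^{a}}{2 \log{\left(s \right)}} \, ds$.

Since $\dfrac{\partial}{\partial a}\,s^{a} = s^{a} \ln s$, the $\ln s$ in the denominator cancels and
$$\frac{dI}{da} = \int_{0}^{1} - \frac{1}{2} s^{a} \, ds = - \frac{1}{2} \left[\frac{s^{a+1}}{a+1}\right]_0^1 = - \frac{1}{2 a + 2}.$$

Integrating with respect to $a$ gives $I(a) = - \frac{\log{\left(a + 1 \right)}}{2} - \log{\left(2 \right)} + \log{\left(3 \right)} + C$.

At $a = \frac{5}{4}$ the integrand is identically $0$, so $I(\frac{5}{4}) = 0$. The closed form gives $0$, hence $C = 0$.

Setting $a = \frac{3}{5}$:
$$I = \log{\left(\frac{3 \sqrt{10}}{8} \right)}.$$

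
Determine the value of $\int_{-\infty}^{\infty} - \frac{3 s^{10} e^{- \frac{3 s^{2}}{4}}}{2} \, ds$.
$- \frac{1120 \sqrt{3} \sqrt{\pi}}{9}$

Start from the elementary integral
$$J(a) = \int_{-\infty}^{\infty} - \frac{3 e^{- a s^{2}}}{2} \, ds = - \frac{3 \sqrt{\pi}}{2 \sqrt{a}}.$$

Differentiating under the integral sign brings down a factor of $(-s^2)$:
$$\frac{dJ}{da} = \int_{-\infty}^{\infty} \frac{3 s^{2} e^{- a s^{2}}}{2} \, ds = \frac{3 \sqrt{\pi}}{4 a^{\frac{3}{2}}}.$$

Repeating $5$ times in total — each differentiation brings down another $(-s^2)$ — gives
$$\frac{d^{5}J}{da^{5}} = \int_{-\infty}^{\infty} \frac{3 s^{10} e^{- a s^{2}}}{2} \, ds = \frac{2835 \sqrt{\pi}}{64 a^{\frac{11}{2}}},$$
and the integrand here is $(-1)^{5}$ times the target integrand, so $I = (-1)^{5}\,\frac{d^{5}J}{da^{5}} = - \frac{2835 \sqrt{\pi}}{64 a^{\frac{11}{2}}}$.

Setting $a = \frac{3}{4}$:
$$I = - \frac{1120 \sqrt{3} \sqrt{\pi}}{9}.$$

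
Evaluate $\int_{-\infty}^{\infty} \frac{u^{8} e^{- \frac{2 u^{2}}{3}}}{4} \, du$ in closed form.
$\frac{8505 \sqrt{6} \sqrt{\pi}}{2048}$

Begin with the known integral
$$J(a) = \int_{-\infty}^{\infty} \frac{e^{- a u^{2}}}{4} \, du = \frac{\sqrt{\pi}}{4 \sqrt{a}}.$$

Differentiating under the integral sign brings down a factor of $(-u^2)$:
$$\frac{dJ}{da} = \int_{-\infty}^{\infty} - \frac{u^{2} e^{- a u^{2}}}{4} \, du = - \frac{\sqrt{\pi}}{8 a^{\frac{3}{2}}}.$$

Repeating $4$ times in total — each differentiation brings down another $(-u^2)$ — gives
$$\frac{d^{4}J}{da^{4}} = \int_{-\infty}^{\infty} \frac{u^{8} e^{- a u^{2}}}{4} \, du = \frac{105 \sqrt{\pi}}{64 a^{\frac{9}{2}}},$$
and the integrand here is exactly the target integrand, so $I = \frac{105 \sqrt{\pi}}{64 a^{\frac{9}{2}}}$.

Setting $a = \frac{2}{3}$:
$$I = \frac{8505 \sqrt{6} \sqrt{\pi}}{2048}.$$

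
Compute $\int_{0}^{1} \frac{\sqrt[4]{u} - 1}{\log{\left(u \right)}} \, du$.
$\log{\left(\frac{5}{4} \right)}$

Introduce a parameter $a$ in the exponent: let $I(a) = \int_{0}^{1} \frac{u^{a} - 1}{\log{\left(u \right)}} \, du$.

Since $\dfrac{\partial}{\partial a}\,u^{a} = u^{a} \ln u$, the $\ln u$ in the denominator cancels and
$$\frac{dI}{da} = \int_{0}^{1} u^{a} \, du = \left[\frac{u^{a+1}}{a+1}\right]_0^1 = \frac{1}{a + 1}.$$

Integrating with respect to $a$ gives $I(a) = \log{\left(a + 1 \right)} + C$.

At $a = 0$ the integrand is identically $0$, so $I(0) = 0$. The closed form gives $0$, hence $C = 0$.

Setting $a = \frac{1}{4}$:
$$I = \log{\left(\frac{5}{4} \right)}.$$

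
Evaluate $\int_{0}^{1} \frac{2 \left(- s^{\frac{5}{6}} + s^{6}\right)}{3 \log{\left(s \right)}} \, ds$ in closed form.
$- \frac{2 \log{\left(11 \right)}}{3} + \frac{2 \log{\left(42 \right)}}{3}$

Consider the one-parameter family: let $I(a) = \int_{0}^{1} \frac{2 \left(- s^{\frac{5}{6}} + s^{a}\right)}{3 \log{\left(s \right)}} \, ds$.

Since $\dfrac{\partial}{\partial a}\,s^{a} = s^{a} \ln s$, the $\ln s$ in the denominator cancels and
$$\frac{dI}{da} = \int_{0}^{1} \frac{2}{3} s^{a} \, ds = \frac{2}{3} \left[\frac{s^{a+1}}{a+1}\right]_0^1 = \frac{2}{3 \left(a + 1\right)}.$$

Integrating with respect to $a$ gives $I(a) = \log{\left(\frac{\sqrt[3]{11} \cdot 6^{\frac{2}{3}} \left(a + 1\right)^{\frac{2}{3}}}{11} \right)} + C$.

At $a = \frac{5}{6}$ the integrand is identically $0$, so $I(\frac{5}{6}) = 0$. The closed form gives $0$, hence $C = 0$.

Setting $a = 6$:
$$I = - \frac{2 \log{\left(11 \right)}}{3} + \frac{2 \log{\left(42 \right)}}{3}.$$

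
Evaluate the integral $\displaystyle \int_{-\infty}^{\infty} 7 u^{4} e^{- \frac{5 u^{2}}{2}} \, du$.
$\frac{21 \sqrt{10} \sqrt{\pi}}{125}$

Consider the simpler parametrised integral
$$J(a) = \int_{-\infty}^{\infty} 7 e^{- a u^{2}} \, du = \frac{7 \sqrt{\pi}}{\sqrt{a}}.$$

Differentiating under the integral sign brings down a factor of $(-u^2)$:
$$\frac{dJ}{da} = \int_{-\infty}^{\infty} - 7 u^{2} e^{- a u^{2}} \, du = - \frac{7 \sqrt{\pi}}{2 a^{\frac{3}{2}}}.$$

Repeating twice in total — each differentiation brings down another $(-u^2)$ — gives
$$\frac{d^{2}J}{da^{2}} = \int_{-\infty}^{\infty} 7 u^{4} e^{- a u^{2}} \, du = \frac{21 \sqrt{\pi}}{4 a^{\frac{5}{2}}},$$
and the integrand here is exactly the target integrand, so $I = \frac{21 \sqrt{\pi}}{4 a^{\frac{5}{2}}}$.

Setting $a = \frac{5}{2}$:
$$I = \frac{21 \sqrt{10} \sqrt{\pi}}{125}.$$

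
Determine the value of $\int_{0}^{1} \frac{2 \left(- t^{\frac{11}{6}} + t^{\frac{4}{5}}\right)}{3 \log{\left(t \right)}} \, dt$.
$\log{\left(\frac{9 \cdot 2^{\frac{2}{3}} \sqrt[3]{85}}{85} \right)}$

Consider the one-parameter family: let $I(a) = \int_{0}^{1} \frac{2 \left(- t^{\frac{11}{6}} + t^{a}\right)}{3 \log{\left(t \right)}} \, dt$.

Since $\dfrac{\partial}{\partial a}\,t^{a} = t^{a} \ln t$, the $\ln t$ in the denominator cancels and
$$\frac{dI}{da} = \int_{0}^{1} \frac{2}{3} t^{a} \, dt = \frac{2}{3} \left[\frac{t^{a+1}}{a+1}\right]_0^1 = \frac{2}{3 \left(a + 1\right)}.$$

Integrating with respect to $a$ gives $I(a) = \log{\left(\frac{\sqrt[3]{17} \cdot 6^{\frac{2}{3}} \left(a + 1\right)^{\frac{2}{3}}}{17} \right)} + C$.

At $a = \frac{11}{6}$ the integrand is identically $0$, so $I(\frac{11}{6}) = 0$. The closed form gives $0$, hence $C = 0$.

Setting $a = \frac{4}{5}$:
$$I = \log{\left(\frac{9 \cdot 2^{\frac{2}{3}} \sqrt[3]{85}}{85} \right)}.$$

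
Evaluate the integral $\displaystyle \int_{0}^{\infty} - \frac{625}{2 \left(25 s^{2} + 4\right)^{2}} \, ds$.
$- \frac{125 \pi}{64}$

Begin with the known result
$$J(a) = \int_{0}^{\infty} - \frac{1}{2 \left(a^{2} + s^{2}\right)} \, ds = - \frac{\pi}{4 a}.$$

Differentiating under the integral sign with respect to $a$,
$$\frac{dJ}{da} = \int_{0}^{\infty} \frac{a}{\left(a^{2} + s^{2}\right)^{2}} \, ds = \frac{\pi}{4 a^{2}},$$
so $\int_{0}^{\infty} - \frac{1}{2 \left(a^{2} + s^{2}\right)^{2}} \, ds = - \frac{\pi}{8 a^{3}}$.

Setting $a = \frac{2}{5}$:
$$I = - \frac{125 \pi}{64}.$$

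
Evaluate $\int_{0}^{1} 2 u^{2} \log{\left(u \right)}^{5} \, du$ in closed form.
$- \frac{80}{243}$

Start from the elementary integral
$$J(a) = \int_{0}^{1} 2 u^{a} \, du = \frac{2}{a + 1}.$$

Differentiating under the integral sign brings down a factor of $\ln u$:
$$\frac{dJ}{da} = \int_{0}^{1} 2 u^{a} \log{\left(u \right)} \, du = - \frac{2}{\left(a + 1\right)^{2}}.$$

Repeating $5$ times in total — each differentiation brings down another $\ln u$ — gives
$$\frac{d^{5}J}{da^{5}} = \int_{0}^{1} 2 u^{a} \log{\left(u \right)}^{5} \, du = - \frac{240}{\left(a + 1\right)^{6}},$$
and the integrand here is exactly the target integrand, so $I = - \frac{240}{\left(a + 1\right)^{6}}$.

Setting $a = 2$:
$$I = - \frac{80}{243}.$$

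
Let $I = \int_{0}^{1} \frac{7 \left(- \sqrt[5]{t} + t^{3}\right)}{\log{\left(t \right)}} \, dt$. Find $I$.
$- \log{\left(\frac{2187}{10000000} \right)}$

Consider the one-parameter family: let $I(a) = \int_{0}^{1} \frac{7 \left(t^{3} - t^{a}\right)}{\log{\left(t \right)}} \, dt$.

Since $\dfrac{\partial}{\partial a}\,t^{a} = t^{a} \ln t$, the $\ln t$ in the denominator cancels and
$$\frac{dI}{da} = \int_{0}^{1} -7 t^{a} \, dt = -7 \left[\frac{t^{a+1}}{a+1}\right]_0^1 = - \frac{7}{a + 1}.$$

Integrating with respect to $a$ gives $I(a) = - \log{\left(\frac{\left(a + 1\right)^{7}}{16384} \right)} + C$.

At $a = 3$ the integrand is identically $0$, so $I(3) = 0$. The closed form gives $0$, hence $C = 0$.

Setting $a = \frac{1}{5}$:
$$I = - \log{\left(\frac{2187}{10000000} \right)}.$$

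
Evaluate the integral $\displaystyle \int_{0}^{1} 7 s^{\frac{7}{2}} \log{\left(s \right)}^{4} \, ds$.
$\frac{1792}{19683}$

Begin with the known integral
$$J(a) = \int_{0}^{1} 7 s^{a} \, ds = \frac{7}{a + 1}.$$

Differentiating under the integral sign brings down a factor of $\ln s$:
$$\frac{dJ}{da} = \int_{0}^{1} 7 s^{a} \log{\left(s \right)} \, ds = - \frac{7}{\left(a + 1\right)^{2}}.$$

Repeating $4$ times in total — each differentiation brings down another $\ln s$ — gives
$$\frac{d^{4}J}{da^{4}} = \int_{0}^{1} 7 s^{a} \log{\left(s \right)}^{4} \, ds = \frac{168}{\left(a + 1\right)^{5}},$$
and the integrand here is exactly the target integrand, so $I = \frac{168}{\left(a + 1\right)^{5}}$.

Setting $a = \frac{7}{2}$:
$$I = \frac{1792}{19683}.$$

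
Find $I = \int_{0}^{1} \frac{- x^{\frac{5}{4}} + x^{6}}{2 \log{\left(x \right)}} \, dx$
$\log{\left(\frac{2 \sqrt{7}}{3} \right)}$

Replace the exponent $\frac{5}{4}$ by a parameter $a$: let $I(a) = \int_{0}^{1} \frac{x^{6} - x^{a}}{2 \log{\left(x \right)}} \, dx$.

Since $\dfrac{\partial}{\partial a}\,x^{a} = x^{a} \ln x$, the $\ln x$ in the denominator cancels and
$$\frac{dI}{da} = \int_{0}^{1} - \frac{1}{2} x^{a} \, dx = - \frac{1}{2} \left[\frac{x^{a+1}}{a+1}\right]_0^1 = - \frac{1}{2 a + 2}.$$

Integrating with respect to $a$ gives $I(a) = - \frac{\log{\left(a + 1 \right)}}{2} + \frac{\log{\left(7 \right)}}{2} + C$.

At $a = 6$ the integrand is identically $0$, so $I(6) = 0$. The closed form gives $0$, hence $C = 0$.

Setting $a = \frac{5}{4}$:
$$I = \log{\left(\frac{2 \sqrt{7}}{3} \right)}.$$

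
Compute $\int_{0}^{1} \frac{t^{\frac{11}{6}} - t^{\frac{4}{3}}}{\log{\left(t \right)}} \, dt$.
$- \log{\left(14 \right)} + \log{\left(17 \right)}$

Introduce a parameter $a$ in the exponent: let $I(a) = \int_{0}^{1} \frac{t^{\frac{11}{6}} - t^{a}}{\log{\left(t \right)}} \, dt$.

Since $\dfrac{\partial}{\partial a}\,t^{a} = t^{a} \ln t$, the $\ln t$ in the denominator cancels and
$$\frac{dI}{da} = \int_{0}^{1} -1 t^{a} \, dt = -1 \left[\frac{t^{a+1}}{a+1}\right]_0^1 = - \frac{1}{a + 1}.$$

Integrating with respect to $a$ gives $I(a) = - \log{\left(\frac{6 a}{17} + \frac{6}{17} \right)} + C$.

At $a = \frac{11}{6}$ the integrand is identically $0$, so $I(\frac{11}{6}) = 0$. The closed form gives $0$, hence $C = 0$.

Setting $a = \frac{4}{3}$:
$$I = - \log{\left(14 \right)} + \log{\left(17 \right)}.$$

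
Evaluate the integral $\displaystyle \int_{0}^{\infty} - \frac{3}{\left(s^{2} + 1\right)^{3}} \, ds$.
$- \frac{9 \pi}{16}$

Recall the elementary integral
$$J(a) = \int_{0}^{\infty} - \frac{3}{a^{2} + s^{2}} \, ds = - \frac{3 \pi}{2 a}.$$

Differentiating under the integral sign with respect to $a$,
$$\frac{dJ}{da} = \int_{0}^{\infty} \frac{6 a}{\left(a^{2} + s^{2}\right)^{2}} \, ds = \frac{3 \pi}{2 a^{2}},$$
so $\int_{0}^{\infty} - \frac{3}{\left(a^{2} + s^{2}\right)^{2}} \, ds = - \frac{3 \pi}{4 a^{3}}$.

Repeating — each differentiation of $1/(s^2+a^2)^j$ produces $-2ja/(s^2+a^2)^{j+1}$ — and dividing through by $-2ja$ at each step yields, after $2$ differentiations in total,
$$\int_{0}^{\infty} - \frac{3}{\left(a^{2} + s^{2}\right)^{3}} \, ds = - \frac{9 \pi}{16 a^{5}}.$$

Setting $a = 1$:
$$I = - \frac{9 \pi}{16}.$$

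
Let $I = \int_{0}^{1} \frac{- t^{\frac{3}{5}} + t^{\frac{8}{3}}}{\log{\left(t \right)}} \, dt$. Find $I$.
$- \log{\left(24 \right)} + \log{\left(55 \right)}$

Replace the exponent $\frac{3}{5}$ by a parameter $a$: let $I(a) = \int_{0}^{1} \frac{t^{\frac{8}{3}} - t^{a}}{\log{\left(t \right)}} \, dt$.

Since $\dfrac{\partial}{\partial a}\,t^{a} = t^{a} \ln t$, the $\ln t$ in the denominator cancels and
$$\frac{dI}{da} = \int_{0}^{1} -1 t^{a} \, dt = -1 \left[\frac{t^{a+1}}{a+1}\right]_0^1 = - \frac{1}{a + 1}.$$

Integrating with respect to $a$ gives $I(a) = - \log{\left(\frac{3 a}{11} + \frac{3}{11} \right)} + C$.

At $a = \frac{8}{3}$ the integrand is identically $0$, so $I(\frac{8}{3}) = 0$. The closed form gives $0$, hence $C = 0$.

Setting $a = \frac{3}{5}$:
$$I = - \log{\left(24 \right)} + \log{\left(55 \right)}.$$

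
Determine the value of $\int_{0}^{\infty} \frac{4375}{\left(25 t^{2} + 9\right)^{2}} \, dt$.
$\frac{875 \pi}{108}$

Begin with the known result
$$J(a) = \int_{0}^{\infty} \frac{7}{a^{2} + t^{2}} \, dt = \frac{7 \pi}{2 a}.$$

Differentiating under the integral sign with respect to $a$,
$$\frac{dJ}{da} = \int_{0}^{\infty} - \frac{14 a}{\left(a^{2} + t^{2}\right)^{2}} \, dt = - \frac{7 \pi}{2 a^{2}},$$
so $\int_{0}^{\infty} \frac{7}{\left(a^{2} + t^{2}\right)^{2}} \, dt = \frac{7 \pi}{4 a^{3}}$.

Setting $a = \frac{3}{5}$:
$$I = \frac{875 \pi}{108}.$$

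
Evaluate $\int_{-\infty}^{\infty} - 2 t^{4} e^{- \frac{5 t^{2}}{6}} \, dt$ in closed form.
$- \frac{54 \sqrt{30} \sqrt{\pi}}{125}$

Consider the simpler parametrised integral
$$J(a) = \int_{-\infty}^{\infty} - 2 e^{- a t^{2}} \, dt = - \frac{2 \sqrt{\pi}}{\sqrt{a}}.$$

Differentiating under the integral sign brings down a factor of $(-t^2)$:
$$\frac{dJ}{da} = \int_{-\infty}^{\infty} 2 t^{2} e^{- a t^{2}} \, dt = \frac{\sqrt{\pi}}{a^{\frac{3}{2}}}.$$

Repeating twice in total — each differentiation brings down another $(-t^2)$ — gives
$$\frac{d^{2}J}{da^{2}} = \int_{-\infty}^{\infty} - 2 t^{4} e^{- a t^{2}} \, dt = - \frac{3 \sqrt{\pi}}{2 a^{\frac{5}{2}}},$$
and the integrand here is exactly the target integrand, so $I = - \frac{3 \sqrt{\pi}}{2 a^{\frac{5}{2}}}$.

Setting $a = \frac{5}{6}$:
$$I = - \frac{54 \sqrt{30} \sqrt{\pi}}{125}.$$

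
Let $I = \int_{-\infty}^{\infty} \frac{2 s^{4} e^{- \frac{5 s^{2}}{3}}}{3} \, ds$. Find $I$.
$\frac{9 \sqrt{15} \sqrt{\pi}}{250}$

Start from the elementary integral
$$J(a) = \int_{-\infty}^{\infty} \frac{2 e^{- a s^{2}}}{3} \, ds = \frac{2 \sqrt{\pi}}{3 \sqrt{a}}.$$

Differentiating under the integral sign brings down a factor of $(-s^2)$:
$$\frac{dJ}{da} = \int_{-\infty}^{\infty} - \frac{2 s^{2} e^{- a s^{2}}}{3} \, ds = - \frac{\sqrt{\pi}}{3 a^{\frac{3}{2}}}.$$

Repeating twice in total — each differentiation brings down another $(-s^2)$ — gives
$$\frac{d^{2}J}{da^{2}} = \int_{-\infty}^{\infty} \frac{2 s^{4} e^{- a s^{2}}}{3} \, ds = \frac{\sqrt{\pi}}{2 a^{\frac{5}{2}}},$$
and the integrand here is exactly the target integrand, so $I = \frac{\sqrt{\pi}}{2 a^{\frac{5}{2}}}$.

Setting $a = \frac{5}{3}$:
$$I = \frac{9 \sqrt{15} \sqrt{\pi}}{250}.$$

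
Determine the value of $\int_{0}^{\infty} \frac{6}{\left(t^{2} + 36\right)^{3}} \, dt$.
$\frac{\pi}{6912}$

Begin with the known result
$$J(a) = \int_{0}^{\infty} \frac{6}{a^{2} + t^{2}} \, dt = \frac{3 \pi}{a}.$$

Differentiating under the integral sign with respect to $a$,
$$\frac{dJ}{da} = \int_{0}^{\infty} - \frac{12 a}{\left(a^{2} + t^{2}\right)^{2}} \, dt = - \frac{3 \pi}{a^{2}},$$
so $\int_{0}^{\infty} \frac{6}{\left(a^{2} + t^{2}\right)^{2}} \, dt = \frac{3 \pi}{2 a^{3}}$.

Repeating — each differentiation of $1/(t^2+a^2)^j$ produces $-2ja/(t^2+a^2)^{j+1}$ — and dividing through by $-2ja$ at each step yields, after $2$ differentiations in total,
$$\int_{0}^{\infty} \frac{6}{\left(a^{2} + t^{2}\right)^{3}} \, dt = \frac{9 \pi}{8 a^{5}}.$$

Setting $a = 6$:
$$I = \frac{\pi}{6912}.$$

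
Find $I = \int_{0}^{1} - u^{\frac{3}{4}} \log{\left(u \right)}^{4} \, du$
$- \frac{24576}{16807}$

Begin with the known integral
$$J(a) = \int_{0}^{1} - u^{a} \, du = - \frac{1}{a + 1}.$$

Differentiating under the integral sign brings down a factor of $\ln u$:
$$\frac{dJ}{da} = \int_{0}^{1} - u^{a} \log{\left(u \right)} \, du = \frac{1}{\left(a + 1\right)^{2}}.$$

Repeating $4$ times in total — each differentiation brings down another $\ln u$ — gives
$$\frac{d^{4}J}{da^{4}} = \int_{0}^{1} - u^{a} \log{\left(u \right)}^{4} \, du = - \frac{24}{\left(a + 1\right)^{5}},$$
and the integrand here is exactly the target integrand, so $I = - \frac{24}{\left(a + 1\right)^{5}}$.

Setting $a = \frac{3}{4}$:
$$I = - \frac{24576}{16807}.$$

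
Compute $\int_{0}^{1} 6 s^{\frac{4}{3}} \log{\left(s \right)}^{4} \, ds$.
$\frac{34992}{16807}$

Consider the simpler parametrised integral
$$J(a) = \int_{0}^{1} 6 s^{a} \, ds = \frac{6}{a + 1}.$$

Differentiating under the integral sign brings down a factor of $\ln s$:
$$\frac{dJ}{da} = \int_{0}^{1} 6 s^{a} \log{\left(s \right)} \, ds = - \frac{6}{\left(a + 1\right)^{2}}.$$

Repeating $4$ times in total — each differentiation brings down another $\ln s$ — gives
$$\frac{d^{4}J}{da^{4}} = \int_{0}^{1} 6 s^{a} \log{\left(s \right)}^{4} \, ds = \frac{144}{\left(a + 1\right)^{5}},$$
and the integrand here is exactly the target integrand, so $I = \frac{144}{\left(a + 1\right)^{5}}$.

Setting $a = \frac{4}{3}$:
$$I = \frac{34992}{16807}.$$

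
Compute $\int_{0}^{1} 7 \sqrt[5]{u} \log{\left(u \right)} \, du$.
$- \frac{175}{36}$

Start from the elementary integral
$$J(a) = \int_{0}^{1} 7 u^{a} \, du = \frac{7}{a + 1}.$$

Differentiating under the integral sign brings down a factor of $\ln u$:
$$\frac{dJ}{da} = \int_{0}^{1} 7 u^{a} \log{\left(u \right)} \, du = - \frac{7}{\left(a + 1\right)^{2}}.$$

The integral on the left is $I$, so $I = - \frac{7}{\left(a + 1\right)^{2}}$.

Setting $a = \frac{1}{5}$:
$$I = - \frac{175}{36}.$$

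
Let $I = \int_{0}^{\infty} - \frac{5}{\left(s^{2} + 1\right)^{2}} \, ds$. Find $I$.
$- \frac{5 \pi}{4}$

Recall the elementary integral
$$J(a) = \int_{0}^{\infty} - \frac{5}{a^{2} + s^{2}} \, ds = - \frac{5 \pi}{2 a}.$$

Differentiating under the integral sign with respect to $a$,
$$\frac{dJ}{da} = \int_{0}^{\infty} \frac{10 a}{\left(a^{2} + s^{2}\right)^{2}} \, ds = \frac{5 \pi}{2 a^{2}},$$
so $\int_{0}^{\infty} - \frac{5}{\left(a^{2} + s^{2}\right)^{2}} \, ds = - \frac{5 \pi}{4 a^{3}}$.

Setting $a = 1$:
$$I = - \frac{5 \pi}{4}.$$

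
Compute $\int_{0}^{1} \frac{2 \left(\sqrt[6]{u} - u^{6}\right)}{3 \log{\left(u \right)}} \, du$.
$- \frac{2 \log{\left(6 \right)}}{3}$

Introduce a parameter $a$ in the exponent: let $I(a) = \int_{0}^{1} \frac{2 \left(- u^{6} + u^{a}\right)}{3 \log{\left(u \right)}} \, du$.

Since $\dfrac{\partial}{\partial a}\,u^{a} = u^{a} \ln u$, the $\ln u$ in the denominator cancels and
$$\frac{dI}{da} = \int_{0}^{1} \frac{2}{3} u^{a} \, du = \frac{2}{3} \left[\frac{u^{a+1}}{a+1}\right]_0^1 = \frac{2}{3 \left(a + 1\right)}.$$

Integrating with respect to $a$ gives $I(a) = \frac{2 \log{\left(a + 1 \right)}}{3} - \frac{2 \log{\left(7 \right)}}{3} + C$.

At $a = 6$ the integrand is identically $0$, so $I(6) = 0$. The closed form gives $0$, hence $C = 0$.

Setting $a = \frac{1}{6}$:
$$I = - \frac{2 \log{\left(6 \right)}}{3}.$$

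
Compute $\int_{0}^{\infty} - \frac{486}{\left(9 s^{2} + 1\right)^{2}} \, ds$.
$- \frac{81 \pi}{2}$

Start from the standard arctangent integral
$$J(a) = \int_{0}^{\infty} - \frac{6}{a^{2} + s^{2}} \, ds = - \frac{3 \pi}{a}.$$

Differentiating under the integral sign with respect to $a$,
$$\frac{dJ}{da} = \int_{0}^{\infty} \frac{12 a}{\left(a^{2} + s^{2}\right)^{2}} \, ds = \frac{3 \pi}{a^{2}},$$
so $\int_{0}^{\infty} - \frac{6}{\left(a^{2} + s^{2}\right)^{2}} \, ds = - \frac{3 \pi}{2 a^{3}}$.

Setting $a = \frac{1}{3}$:
$$I = - \frac{81 \pi}{2}.$$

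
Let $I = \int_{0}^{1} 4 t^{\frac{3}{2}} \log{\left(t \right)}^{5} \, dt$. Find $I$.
$- \frac{6144}{3125}$

Start from the elementary integral
$$J(a) = \int_{0}^{1} 4 t^{a} \, dt = \frac{4}{a + 1}.$$

Differentiating under the integral sign brings down a factor of $\ln t$:
$$\frac{dJ}{da} = \int_{0}^{1} 4 t^{a} \log{\left(t \right)} \, dt = - \frac{4}{\left(a + 1\right)^{2}}.$$

Repeating $5$ times in total — each differentiation brings down another $\ln t$ — gives
$$\frac{d^{5}J}{da^{5}} = \int_{0}^{1} 4 t^{a} \log{\left(t \right)}^{5} \, dt = - \frac{480}{\left(a + 1\right)^{6}},$$
and the integrand here is exactly the target integrand, so $I = - \frac{480}{\left(a + 1\right)^{6}}$.

Setting $a = \frac{3}{2}$:
$$I = - \frac{6144}{3125}.$$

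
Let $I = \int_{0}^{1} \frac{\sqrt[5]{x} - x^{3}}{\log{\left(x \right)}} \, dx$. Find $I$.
$- \log{\left(10 \right)} + \log{\left(3 \right)}$

Consider the one-parameter family: let $I(a) = \int_{0}^{1} \frac{\sqrt[5]{x} - x^{a}}{\log{\left(x \right)}} \, dx$.

Since $\dfrac{\partial}{\partial a}\,x^{a} = x^{a} \ln x$, the $\ln x$ in the denominator cancels and
$$\frac{dI}{da} = \int_{0}^{1} -1 x^{a} \, dx = -1 \left[\frac{x^{a+1}}{a+1}\right]_0^1 = - \frac{1}{a + 1}.$$

Integrating with respect to $a$ gives $I(a) = - \log{\left(\frac{5 a}{6} + \frac{5}{6} \right)} + C$.

At $a = \frac{1}{5}$ the integrand is identically $0$, so $I(\frac{1}{5}) = 0$. The closed form gives $0$, hence $C = 0$.

Setting $a = 3$:
$$I = - \log{\left(10 \right)} + \log{\left(3 \right)}.$$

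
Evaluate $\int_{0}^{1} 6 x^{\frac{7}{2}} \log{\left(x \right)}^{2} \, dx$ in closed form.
$\frac{32}{243}$

Begin with the known integral
$$J(a) = \int_{0}^{1} 6 x^{a} \, dx = \frac{6}{a + 1}.$$

Differentiating under the integral sign brings down a factor of $\ln x$:
$$\frac{dJ}{da} = \int_{0}^{1} 6 x^{a} \log{\left(x \right)} \, dx = - \frac{6}{\left(a + 1\right)^{2}}.$$

Repeating twice in total — each differentiation brings down another $\ln x$ — gives
$$\frac{d^{2}J}{da^{2}} = \int_{0}^{1} 6 x^{a} \log{\left(x \right)}^{2} \, dx = \frac{12}{\left(a + 1\right)^{3}},$$
and the integrand here is exactly the target integrand, so $I = \frac{12}{\left(a + 1\right)^{3}}$.

Setting $a = \frac{7}{2}$:
$$I = \frac{32}{243}.$$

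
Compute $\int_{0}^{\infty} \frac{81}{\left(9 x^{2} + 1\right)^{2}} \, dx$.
$\frac{27 \pi}{4}$

Start from the standard arctangent integral
$$J(a) = \int_{0}^{\infty} \frac{1}{a^{2} + x^{2}} \, dx = \frac{\pi}{2 a}.$$

Differentiating under the integral sign with respect to $a$,
$$\frac{dJ}{da} = \int_{0}^{\infty} - \frac{2 a}{\left(a^{2} + x^{2}\right)^{2}} \, dx = - \frac{\pi}{2 a^{2}},$$
so $\int_{0}^{\infty} \frac{1}{\left(a^{2} + x^{2}\right)^{2}} \, dx = \frac{\pi}{4 a^{3}}$.

Setting $a = \frac{1}{3}$:
$$I = \frac{27 \pi}{4}.$$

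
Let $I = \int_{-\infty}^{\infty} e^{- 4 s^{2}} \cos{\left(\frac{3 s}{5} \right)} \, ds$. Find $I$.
$\frac{\sqrt{\pi}}{2 e^{\frac{9}{400}}}$

Define $I(b) = \int_{-\infty}^{\infty} e^{- 4 s^{2}} \cos{\left(b s \right)} \, ds$.

Differentiating under the integral sign,
$$I'(b) = \int_{-\infty}^{\infty} - s e^{- 4 s^{2}} \sin{\left(b s \right)} \, ds.$$

Integrate $\int_{-\infty}^{\infty} s \sin(b s)\, e^{- 4 s^{2}}\, ds$ by parts with $u = \sin(b s)$ and $dv = s\, e^{- 4 s^{2}}\, ds$, giving $v = - \frac{e^{- 4 s^{2}}}{8}$. The boundary term vanishes and
$$\int_{-\infty}^{\infty} s \sin(b s)\, e^{- 4 s^{2}}\, ds = \frac{b}{8} \int_{-\infty}^{\infty} \cos(b s)\, e^{- 4 s^{2}}\, ds,$$
so $I'(b) = - \frac{b}{8}\, I(b)$.

This is a separable first-order ODE; solving with the initial condition $I(0) = \int_{-\infty}^{\infty} e^{- 4 s^{2}}\,ds = \frac{\sqrt{\pi}}{2}$ gives
$$I(b) = \frac{\sqrt{\pi} e^{- \frac{b^{2}}{16}}}{2}.$$

Setting $b = \frac{3}{5}$:
$$I = \frac{\sqrt{\pi}}{2 e^{\frac{9}{400}}}.$$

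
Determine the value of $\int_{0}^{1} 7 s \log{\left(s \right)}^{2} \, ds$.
$\frac{7}{4}$

Consider the simpler parametrised integral
$$J(a) = \int_{0}^{1} 7 s^{a} \, ds = \frac{7}{a + 1}.$$

Differentiating under the integral sign brings down a factor of $\ln s$:
$$\frac{dJ}{da} = \int_{0}^{1} 7 s^{a} \log{\left(s \right)} \, ds = - \frac{7}{\left(a + 1\right)^{2}}.$$

Repeating twice in total — each differentiation brings down another $\ln s$ — gives
$$\frac{d^{2}J}{da^{2}} = \int_{0}^{1} 7 s^{a} \log{\left(s \right)}^{2} \, ds = \frac{14}{\left(a + 1\right)^{3}},$$
and the integrand here is exactly the target integrand, so $I = \frac{14}{\left(a + 1\right)^{3}}$.

Setting $a = 1$:
$$I = \frac{7}{4}.$$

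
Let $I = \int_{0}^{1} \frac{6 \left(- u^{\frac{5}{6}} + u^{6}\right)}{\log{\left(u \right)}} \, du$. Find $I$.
$\log{\left(\frac{5489031744}{1771561} \right)}$

Replace the exponent $\frac{5}{6}$ by a parameter $a$: let $I(a) = \int_{0}^{1} \frac{6 \left(u^{6} - u^{a}\right)}{\log{\left(u \right)}} \, du$.

Since $\dfrac{\partial}{\partial a}\,u^{a} = u^{a} \ln u$, the $\ln u$ in the denominator cancels and
$$\frac{dI}{da} = \int_{0}^{1} -6 u^{a} \, du = -6 \left[\frac{u^{a+1}}{a+1}\right]_0^1 = - \frac{6}{a + 1}.$$

Integrating with respect to $a$ gives $I(a) = \log{\left(\frac{117649}{\left(a + 1\right)^{6}} \right)} + C$.

At $a = 6$ the integrand is identically $0$, so $I(6) = 0$. The closed form gives $0$, hence $C = 0$.

Setting $a = \frac{5}{6}$:
$$I = \log{\left(\frac{5489031744}{1771561} \right)}.$$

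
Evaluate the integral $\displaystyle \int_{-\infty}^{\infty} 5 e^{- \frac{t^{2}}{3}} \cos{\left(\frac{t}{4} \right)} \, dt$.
$\frac{5 \sqrt{3} \sqrt{\pi}}{e^{\frac{3}{64}}}$

Define $I(b) = \int_{-\infty}^{\infty} 5 e^{- \frac{t^{2}}{3}} \cos{\left(b t \right)} \, dt$.

Differentiating under the integral sign,
$$I'(b) = \int_{-\infty}^{\infty} - 5 t e^{- \frac{t^{2}}{3}} \sin{\left(b t \right)} \, dt.$$

Integrate $\int_{-\infty}^{\infty} t \sin(b t)\, e^{- \frac{t^{2}}{3}}\, dt$ by parts with $u = \sin(b t)$ and $dv = t\, e^{- \frac{t^{2}}{3}}\, dt$, giving $v = - \frac{3 e^{- \frac{t^{2}}{3}}}{2}$. The boundary term vanishes and
$$\int_{-\infty}^{\infty} t \sin(b t)\, e^{- \frac{t^{2}}{3}}\, dt = \frac{3 b}{2} \int_{-\infty}^{\infty} \cos(b t)\, e^{- \frac{t^{2}}{3}}\, dt,$$
so $I'(b) = - \frac{3 b}{2}\, I(b)$.

This is a separable first-order ODE; solving with the initial condition $I(0) = \int_{-\infty}^{\infty} 5 e^{- \frac{t^{2}}{3}}\,dt = 5 \sqrt{3} \sqrt{\pi}$ gives
$$I(b) = 5 \sqrt{3} \sqrt{\pi} e^{- \frac{3 b^{2}}{4}}.$$

Setting $b = \frac{1}{4}$:
$$I = \frac{5 \sqrt{3} \sqrt{\pi}}{e^{\frac{3}{64}}}.$$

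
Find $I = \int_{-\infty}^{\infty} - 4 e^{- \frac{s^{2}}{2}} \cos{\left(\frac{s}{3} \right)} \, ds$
$- \frac{4 \sqrt{2} \sqrt{\pi}}{e^{\frac{1}{18}}}$

Define $I(b) = \int_{-\infty}^{\infty} - 4 e^{- \frac{s^{2}}{2}} \cos{\left(b s \right)} \, ds$.

Differentiating under the integral sign,
$$I'(b) = \int_{-\infty}^{\infty} 4 s e^{- \frac{s^{2}}{2}} \sin{\left(b s \right)} \, ds.$$

Integrate $\int_{-\infty}^{\infty} s \sin(b s)\, e^{- \frac{s^{2}}{2}}\, ds$ by parts with $u = \sin(b s)$ and $dv = s\, e^{- \frac{s^{2}}{2}}\, ds$, giving $v = - e^{- \frac{s^{2}}{2}}$. The boundary term vanishes and
$$\int_{-\infty}^{\infty} s \sin(b s)\, e^{- \frac{s^{2}}{2}}\, ds = b \int_{-\infty}^{\infty} \cos(b s)\, e^{- \frac{s^{2}}{2}}\, ds,$$
so $I'(b) = - b\, I(b)$.

This is a separable first-order ODE; solving with the initial condition $I(0) = \int_{-\infty}^{\infty} - 4 e^{- \frac{s^{2}}{2}}\,ds = - 4 \sqrt{2} \sqrt{\pi}$ gives
$$I(b) = - 4 \sqrt{2} \sqrt{\pi} e^{- \frac{b^{2}}{2}}.$$

Setting $b = \frac{1}{3}$:
$$I = - \frac{4 \sqrt{2} \sqrt{\pi}}{e^{\frac{1}{18}}}.$$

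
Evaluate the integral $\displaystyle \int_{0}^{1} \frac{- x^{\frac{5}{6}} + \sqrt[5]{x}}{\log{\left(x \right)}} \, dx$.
$- \log{\left(\frac{55}{36} \right)}$

Introduce a parameter $a$ in the exponent: let $I(a) = \int_{0}^{1} \frac{\sqrt[5]{x} - x^{a}}{\log{\left(x \right)}} \, dx$.

Since $\dfrac{\partial}{\partial a}\,x^{a} = x^{a} \ln x$, the $\ln x$ in the denominator cancels and
$$\frac{dI}{da} = \int_{0}^{1} -1 x^{a} \, dx = -1 \left[\frac{x^{a+1}}{a+1}\right]_0^1 = - \frac{1}{a + 1}.$$

Integrating with respect to $a$ gives $I(a) = - \log{\left(\frac{5 a}{6} + \frac{5}{6} \right)} + C$.

At $a = \frac{1}{5}$ the integrand is identically $0$, so $I(\frac{1}{5}) = 0$. The closed form gives $0$, hence $C = 0$.

Setting $a = \frac{5}{6}$:
$$I = - \log{\left(\frac{55}{36} \right)}.$$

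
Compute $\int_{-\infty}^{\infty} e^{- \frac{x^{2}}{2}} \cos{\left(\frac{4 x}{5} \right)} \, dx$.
$\frac{\sqrt{2} \sqrt{\pi}}{e^{\frac{8}{25}}}$

Let $b$ denote the cosine frequency and define $I(b) = \int_{-\infty}^{\infty} e^{- \frac{x^{2}}{2}} \cos{\left(b x \right)} \, dx$.

Differentiating under the integral sign,
$$I'(b) = \int_{-\infty}^{\infty} - x e^{- \frac{x^{2}}{2}} \sin{\left(b x \right)} \, dx.$$

Integrate $\int_{-\infty}^{\infty} x \sin(b x)\, e^{- \frac{x^{2}}{2}}\, dx$ by parts with $u = \sin(b x)$ and $dv = x\, e^{- \frac{x^{2}}{2}}\, dx$, giving $v = - e^{- \frac{x^{2}}{2}}$. The boundary term vanishes and
$$\int_{-\infty}^{\infty} x \sin(b x)\, e^{- \frac{x^{2}}{2}}\, dx = b \int_{-\infty}^{\infty} \cos(b x)\, e^{- \frac{x^{2}}{2}}\, dx,$$
so $I'(b) = - b\, I(b)$.

This is a separable first-order ODE; solving with the initial condition $I(0) = \int_{-\infty}^{\infty} e^{- \frac{x^{2}}{2}}\,dx = \sqrt{2} \sqrt{\pi}$ gives
$$I(b) = \sqrt{2} \sqrt{\pi} e^{- \frac{b^{2}}{2}}.$$

Setting $b = \frac{4}{5}$:
$$I = \frac{\sqrt{2} \sqrt{\pi}}{e^{\frac{8}{25}}}.$$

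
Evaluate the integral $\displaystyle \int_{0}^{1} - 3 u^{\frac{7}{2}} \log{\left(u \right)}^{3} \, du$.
$\frac{32}{729}$

Begin with the known integral
$$J(a) = \int_{0}^{1} - 3 u^{a} \, du = - \frac{3}{a + 1}.$$

Differentiating under the integral sign brings down a factor of $\ln u$:
$$\frac{dJ}{da} = \int_{0}^{1} - 3 u^{a} \log{\left(u \right)} \, du = \frac{3}{\left(a + 1\right)^{2}}.$$

Repeating $3$ times in total — each differentiation brings down another $\ln u$ — gives
$$\frac{d^{3}J}{da^{3}} = \int_{0}^{1} - 3 u^{a} \log{\left(u \right)}^{3} \, du = \frac{18}{\left(a + 1\right)^{4}},$$
and the integrand here is exactly the target integrand, so $I = \frac{18}{\left(a + 1\right)^{4}}$.

Setting $a = \frac{7}{2}$:
$$I = \frac{32}{729}.$$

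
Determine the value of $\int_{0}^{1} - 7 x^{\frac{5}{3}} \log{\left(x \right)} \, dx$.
$\frac{63}{64}$

Start from the elementary integral
$$J(a) = \int_{0}^{1} - 7 x^{a} \, dx = - \frac{7}{a + 1}.$$

Differentiating under the integral sign brings down a factor of $\ln x$:
$$\frac{dJ}{da} = \int_{0}^{1} - 7 x^{a} \log{\left(x \right)} \, dx = \frac{7}{\left(a + 1\right)^{2}}.$$

The integral on the left is $I$, so $I = \frac{7}{\left(a + 1\right)^{2}}$.

Setting $a = \frac{5}{3}$:
$$I = \frac{63}{64}.$$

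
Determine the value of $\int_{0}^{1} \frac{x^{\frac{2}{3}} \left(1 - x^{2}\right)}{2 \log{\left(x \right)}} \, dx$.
$- \log{\left(11 \right)} + \frac{\log{\left(55 \right)}}{2}$

Introduce a parameter $a$ in the exponent: let $I(a) = \int_{0}^{1} \frac{- x^{\frac{8}{3}} + x^{a}}{2 \log{\left(x \right)}} \, dx$.

Since $\dfrac{\partial}{\partial a}\,x^{a} = x^{a} \ln x$, the $\ln x$ in the denominator cancels and
$$\frac{dI}{da} = \int_{0}^{1} \frac{1}{2} x^{a} \, dx = \frac{1}{2} \left[\frac{x^{a+1}}{a+1}\right]_0^1 = \frac{1}{2 \left(a + 1\right)}.$$

Integrating with respect to $a$ gives $I(a) = \log{\left(\frac{\sqrt{33} \sqrt{a + 1}}{11} \right)} + C$.

At $a = \frac{8}{3}$ the integrand is identically $0$, so $I(\frac{8}{3}) = 0$. The closed form gives $0$, hence $C = 0$.

Setting $a = \frac{2}{3}$:
$$I = - \log{\left(11 \right)} + \frac{\log{\left(55 \right)}}{2}.$$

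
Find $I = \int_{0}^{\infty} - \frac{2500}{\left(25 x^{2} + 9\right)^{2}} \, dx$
$- \frac{125 \pi}{27}$

Start from the standard arctangent integral
$$J(a) = \int_{0}^{\infty} - \frac{4}{a^{2} + x^{2}} \, dx = - \frac{2 \pi}{a}.$$

Differentiating under the integral sign with respect to $a$,
$$\frac{dJ}{da} = \int_{0}^{\infty} \frac{8 a}{\left(a^{2} + x^{2}\right)^{2}} \, dx = \frac{2 \pi}{a^{2}},$$
so $\int_{0}^{\infty} - \frac{4}{\left(a^{2} + x^{2}\right)^{2}} \, dx = - \frac{\pi}{a^{3}}$.

Setting $a = \frac{3}{5}$:
$$I = - \frac{125 \pi}{27}.$$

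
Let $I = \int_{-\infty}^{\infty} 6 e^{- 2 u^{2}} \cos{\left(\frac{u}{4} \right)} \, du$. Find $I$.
$\frac{3 \sqrt{2} \sqrt{\pi}}{e^{\frac{1}{128}}}$

Let $b$ denote the cosine frequency and define $I(b) = \int_{-\infty}^{\infty} 6 e^{- 2 u^{2}} \cos{\left(b u \right)} \, du$.

Differentiating under the integral sign,
$$I'(b) = \int_{-\infty}^{\infty} - 6 u e^{- 2 u^{2}} \sin{\left(b u \right)} \, du.$$

Integrate $\int_{-\infty}^{\infty} u \sin(b u)\, e^{- 2 u^{2}}\, du$ by parts with $w = \sin(b u)$ and $dv = u\, e^{- 2 u^{2}}\, du$, giving $v = - \frac{e^{- 2 u^{2}}}{4}$. The boundary term vanishes and
$$\int_{-\infty}^{\infty} u \sin(b u)\, e^{- 2 u^{2}}\, du = \frac{b}{4} \int_{-\infty}^{\infty} \cos(b u)\, e^{- 2 u^{2}}\, du,$$
so $I'(b) = - \frac{b}{4}\, I(b)$.

This is a separable first-order ODE; solving with the initial condition $I(0) = \int_{-\infty}^{\infty} 6 e^{- 2 u^{2}}\,du = 3 \sqrt{2} \sqrt{\pi}$ gives
$$I(b) = 3 \sqrt{2} \sqrt{\pi} e^{- \frac{b^{2}}{8}}.$$

Setting $b = \frac{1}{4}$:
$$I = \frac{3 \sqrt{2} \sqrt{\pi}}{e^{\frac{1}{128}}}.$$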